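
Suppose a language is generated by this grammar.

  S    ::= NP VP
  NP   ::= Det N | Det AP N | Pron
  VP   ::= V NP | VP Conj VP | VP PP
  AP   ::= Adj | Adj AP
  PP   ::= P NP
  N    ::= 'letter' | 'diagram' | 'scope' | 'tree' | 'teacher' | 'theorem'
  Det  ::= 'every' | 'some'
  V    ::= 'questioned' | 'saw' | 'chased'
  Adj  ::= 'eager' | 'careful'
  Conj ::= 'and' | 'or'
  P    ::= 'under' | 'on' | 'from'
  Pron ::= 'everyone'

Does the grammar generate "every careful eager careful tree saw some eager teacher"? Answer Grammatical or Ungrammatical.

[S [NP [Det every] [AP [Adj careful] [AP [Adj eager] [AP [Adj careful]]]] [N tree]] [VP [V saw] [NP [Det some] [AP [Adj eager]] [N teacher]]]]
Every word is introduced by a lexical rule and the phrasal rules combine the resulting categories into a single S.

Grammatical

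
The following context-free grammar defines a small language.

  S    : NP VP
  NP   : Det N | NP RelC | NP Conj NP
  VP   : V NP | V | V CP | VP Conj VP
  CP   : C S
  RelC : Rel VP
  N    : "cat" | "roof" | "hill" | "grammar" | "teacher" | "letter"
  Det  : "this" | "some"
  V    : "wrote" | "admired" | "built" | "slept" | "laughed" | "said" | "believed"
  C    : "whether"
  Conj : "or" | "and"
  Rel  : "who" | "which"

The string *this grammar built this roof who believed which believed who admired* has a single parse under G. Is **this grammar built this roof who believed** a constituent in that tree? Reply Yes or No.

No

[S [NP [Det this] [N grammar]] [VP [V built] [NP [NP [NP [NP [Det this] [N roof]] [RelC [Rel who] [VP [V believed]]]] [RelC [Rel which] [VP [V believed]]]] [RelC [Rel who] [VP [V admired]]]]]]
The smallest constituent containing 'this grammar built this roof who believed' is the S spanning 'this grammar built this roof who believed which believed who admired'; no single node in the tree dominates exactly the given words.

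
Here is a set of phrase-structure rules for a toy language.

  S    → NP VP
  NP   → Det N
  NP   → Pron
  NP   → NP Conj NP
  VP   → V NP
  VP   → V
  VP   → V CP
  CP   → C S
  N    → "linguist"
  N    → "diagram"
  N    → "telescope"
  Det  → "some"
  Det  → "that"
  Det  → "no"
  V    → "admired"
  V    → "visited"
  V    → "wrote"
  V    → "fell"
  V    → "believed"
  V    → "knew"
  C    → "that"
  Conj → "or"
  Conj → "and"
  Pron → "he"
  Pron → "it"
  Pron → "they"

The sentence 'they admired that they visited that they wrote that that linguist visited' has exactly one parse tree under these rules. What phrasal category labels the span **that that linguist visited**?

[S [NP [Pron they]] [VP [V admired] [CP [C that] [S [NP [Pron they]] [VP [V visited] [CP [C that] [S [NP [Pron they]] [VP [V wrote] [CP [C that] [S [NP [Det that] [N linguist]] [VP [V visited]]]]]]]]]]]]
The span 'that that linguist visited' is the CP node built by CP → C S.

CP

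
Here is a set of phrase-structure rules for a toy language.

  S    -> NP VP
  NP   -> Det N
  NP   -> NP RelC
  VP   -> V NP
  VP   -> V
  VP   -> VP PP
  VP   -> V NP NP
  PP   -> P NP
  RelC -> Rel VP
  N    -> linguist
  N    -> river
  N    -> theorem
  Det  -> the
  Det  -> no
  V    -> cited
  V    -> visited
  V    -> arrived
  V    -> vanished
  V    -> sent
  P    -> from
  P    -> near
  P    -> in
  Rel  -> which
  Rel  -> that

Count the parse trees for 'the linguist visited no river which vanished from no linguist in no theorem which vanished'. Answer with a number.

4

Two of the 4 distinct bracketings:
[S [NP [Det the] [N linguist]] [VP [V visited] [NP [NP [Det no] [N river]] [RelC [Rel which] [VP [VP [VP [V vanished]] [PP [P from] [NP [Det no] [N linguist]]]] [PP [P in] [NP [NP [Det no] [N theorem]] [RelC [Rel which] [VP [V vanished]]]]]]]]]]
[S [NP [Det the] [N linguist]] [VP [V visited] [NP [NP [NP [Det no] [N river]] [RelC [Rel which] [VP [VP [VP [V vanished]] [PP [P from] [NP [Det no] [N linguist]]]] [PP [P in] [NP [Det no] [N theorem]]]]]] [RelC [Rel which] [VP [V vanished]]]]]]
The trees differ in how a recursive rule is bracketed over the same span.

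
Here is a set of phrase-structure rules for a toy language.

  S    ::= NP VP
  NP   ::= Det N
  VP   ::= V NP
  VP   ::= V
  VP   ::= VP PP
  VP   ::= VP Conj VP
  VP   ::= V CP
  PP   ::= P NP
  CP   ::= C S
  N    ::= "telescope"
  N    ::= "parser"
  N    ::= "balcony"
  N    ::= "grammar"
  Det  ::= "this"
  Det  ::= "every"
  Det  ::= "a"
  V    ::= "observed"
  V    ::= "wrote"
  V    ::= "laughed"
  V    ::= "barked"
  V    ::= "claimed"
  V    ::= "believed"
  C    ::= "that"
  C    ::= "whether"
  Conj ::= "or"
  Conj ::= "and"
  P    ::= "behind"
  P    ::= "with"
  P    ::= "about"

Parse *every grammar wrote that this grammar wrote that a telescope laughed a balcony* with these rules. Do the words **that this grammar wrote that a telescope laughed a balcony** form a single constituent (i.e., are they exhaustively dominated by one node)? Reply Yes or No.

Yes

[S [NP [Det every] [N grammar]] [VP [V wrote] [CP [C that] [S [NP [Det this] [N grammar]] [VP [V wrote] [CP [C that] [S [NP [Det a] [N telescope]] [VP [V laughed] [NP [Det a] [N balcony]]]]]]]]]]
The words 'that this grammar wrote that a telescope laughed a balcony' are exhaustively dominated by a single CP node (built by CP → C S), so they form a constituent.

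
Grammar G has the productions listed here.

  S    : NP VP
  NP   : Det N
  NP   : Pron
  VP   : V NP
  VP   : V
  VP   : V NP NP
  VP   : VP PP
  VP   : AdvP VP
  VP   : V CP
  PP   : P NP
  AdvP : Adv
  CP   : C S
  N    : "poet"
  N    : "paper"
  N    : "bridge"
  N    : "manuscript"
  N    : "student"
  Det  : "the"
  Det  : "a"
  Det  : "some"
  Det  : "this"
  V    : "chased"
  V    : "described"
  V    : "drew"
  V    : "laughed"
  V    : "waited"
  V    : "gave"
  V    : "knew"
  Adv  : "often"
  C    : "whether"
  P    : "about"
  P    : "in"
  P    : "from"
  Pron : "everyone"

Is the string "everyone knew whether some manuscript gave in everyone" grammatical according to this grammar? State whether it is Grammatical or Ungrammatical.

S
  NP
    Pron: everyone
  VP
    VP
      V: knew
      CP
        C: whether
        S
          NP
            Det: some
            N: manuscript
          VP
            V: gave
    PP
      P: in
      NP
        Pron: everyone
Every word is introduced by a lexical rule and the phrasal rules combine the resulting categories into a single S.

Grammatical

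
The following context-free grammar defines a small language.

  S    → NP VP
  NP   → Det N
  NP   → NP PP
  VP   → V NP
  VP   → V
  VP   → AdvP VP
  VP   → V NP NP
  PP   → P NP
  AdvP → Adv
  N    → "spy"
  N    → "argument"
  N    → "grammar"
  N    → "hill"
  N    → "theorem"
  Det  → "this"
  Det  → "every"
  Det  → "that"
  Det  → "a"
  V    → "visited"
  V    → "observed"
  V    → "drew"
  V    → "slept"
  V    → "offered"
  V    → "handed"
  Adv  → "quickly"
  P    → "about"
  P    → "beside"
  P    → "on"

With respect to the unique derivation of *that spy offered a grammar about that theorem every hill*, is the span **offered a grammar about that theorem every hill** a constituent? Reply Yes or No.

[S [NP [Det that] [N spy]] [VP [V offered] [NP [NP [Det a] [N grammar]] [PP [P about] [NP [Det that] [N theorem]]]] [NP [Det every] [N hill]]]]
The words 'offered a grammar about that theorem every hill' are exhaustively dominated by a single VP node (built by VP → V NP NP), so they form a constituent.

Yes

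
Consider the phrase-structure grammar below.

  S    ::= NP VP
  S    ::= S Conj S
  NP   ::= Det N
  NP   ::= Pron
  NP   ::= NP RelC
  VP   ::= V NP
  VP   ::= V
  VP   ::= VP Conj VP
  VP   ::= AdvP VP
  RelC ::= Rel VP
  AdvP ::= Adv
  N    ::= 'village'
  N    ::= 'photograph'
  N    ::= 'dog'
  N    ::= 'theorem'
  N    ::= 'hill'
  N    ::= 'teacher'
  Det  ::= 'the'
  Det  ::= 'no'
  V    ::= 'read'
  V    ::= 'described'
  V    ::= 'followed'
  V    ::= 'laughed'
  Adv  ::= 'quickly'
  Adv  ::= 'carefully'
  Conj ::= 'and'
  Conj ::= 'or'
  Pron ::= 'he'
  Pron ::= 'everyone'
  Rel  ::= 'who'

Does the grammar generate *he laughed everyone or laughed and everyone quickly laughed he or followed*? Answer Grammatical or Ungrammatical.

S
  S
    NP
      Pron: he
    VP
      VP
        V: laughed
        NP
          Pron: everyone
      Conj: or
      VP
        V: laughed
  Conj: and
  S
    NP
      Pron: everyone
    VP
      VP
        AdvP
          Adv: quickly
        VP
          V: laughed
          NP
            Pron: he
      Conj: or
      VP
        V: followed
Each bracket corresponds to one application of a listed rule, so the string is derivable from S.

Grammatical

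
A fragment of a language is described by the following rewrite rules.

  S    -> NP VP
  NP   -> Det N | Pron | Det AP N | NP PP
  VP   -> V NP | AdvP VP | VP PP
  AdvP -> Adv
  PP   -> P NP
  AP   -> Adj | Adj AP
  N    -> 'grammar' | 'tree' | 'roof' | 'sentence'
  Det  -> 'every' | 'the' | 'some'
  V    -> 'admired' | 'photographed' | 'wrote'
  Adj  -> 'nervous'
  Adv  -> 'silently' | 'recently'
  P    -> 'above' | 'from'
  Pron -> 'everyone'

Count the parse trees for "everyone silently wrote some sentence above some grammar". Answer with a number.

3

Two of the 3 distinct bracketings:
[S [NP [Pron everyone]] [VP [AdvP [Adv silently]] [VP [V wrote] [NP [NP [Det some] [N sentence]] [PP [P above] [NP [Det some] [N grammar]]]]]]]
[S [NP [Pron everyone]] [VP [AdvP [Adv silently]] [VP [VP [V wrote] [NP [Det some] [N sentence]]] [PP [P above] [NP [Det some] [N grammar]]]]]]
The difference turns on whether NP → NP PP is used at the relevant span, versus an alternative expansion of NP.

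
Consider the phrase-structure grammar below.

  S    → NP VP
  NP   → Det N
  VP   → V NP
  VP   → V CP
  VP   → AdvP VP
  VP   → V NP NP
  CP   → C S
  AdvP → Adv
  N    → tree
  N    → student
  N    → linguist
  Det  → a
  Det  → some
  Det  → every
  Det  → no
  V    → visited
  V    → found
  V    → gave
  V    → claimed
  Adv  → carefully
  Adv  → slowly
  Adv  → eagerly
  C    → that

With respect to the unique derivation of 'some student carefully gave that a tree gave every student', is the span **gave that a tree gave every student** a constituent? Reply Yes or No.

Yes

[S [NP [Det some] [N student]] [VP [AdvP [Adv carefully]] [VP [V gave] [CP [C that] [S [NP [Det a] [N tree]] [VP [V gave] [NP [Det every] [N student]]]]]]]]
The words 'gave that a tree gave every student' are exhaustively dominated by a single VP node (built by VP → V CP), so they form a constituent.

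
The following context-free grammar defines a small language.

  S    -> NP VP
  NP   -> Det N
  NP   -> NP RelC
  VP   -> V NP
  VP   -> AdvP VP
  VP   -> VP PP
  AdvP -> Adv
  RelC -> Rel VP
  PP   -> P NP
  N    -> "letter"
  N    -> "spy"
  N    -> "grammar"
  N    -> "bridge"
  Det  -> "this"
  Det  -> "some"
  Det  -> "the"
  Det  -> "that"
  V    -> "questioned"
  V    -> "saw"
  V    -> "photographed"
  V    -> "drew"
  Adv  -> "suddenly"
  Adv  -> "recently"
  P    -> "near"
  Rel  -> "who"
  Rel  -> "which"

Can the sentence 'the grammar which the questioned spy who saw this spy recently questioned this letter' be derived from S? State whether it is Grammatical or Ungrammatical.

Ungrammatical

A Rel word can never sit immediately before a Det word in any string this grammar generates, so the substring 'which the' rules out a derivation.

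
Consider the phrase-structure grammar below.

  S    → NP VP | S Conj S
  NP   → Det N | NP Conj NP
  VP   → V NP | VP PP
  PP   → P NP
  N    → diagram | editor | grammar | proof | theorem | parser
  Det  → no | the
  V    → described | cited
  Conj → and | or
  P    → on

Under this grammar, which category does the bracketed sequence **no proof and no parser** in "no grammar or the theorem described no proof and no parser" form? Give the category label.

[S [NP [NP [Det no] [N grammar]] [Conj or] [NP [Det the] [N theorem]]] [VP [V described] [NP [NP [Det no] [N proof]] [Conj and] [NP [Det no] [N parser]]]]]
The span 'no proof and no parser' is the NP node built by NP → NP Conj NP.

NP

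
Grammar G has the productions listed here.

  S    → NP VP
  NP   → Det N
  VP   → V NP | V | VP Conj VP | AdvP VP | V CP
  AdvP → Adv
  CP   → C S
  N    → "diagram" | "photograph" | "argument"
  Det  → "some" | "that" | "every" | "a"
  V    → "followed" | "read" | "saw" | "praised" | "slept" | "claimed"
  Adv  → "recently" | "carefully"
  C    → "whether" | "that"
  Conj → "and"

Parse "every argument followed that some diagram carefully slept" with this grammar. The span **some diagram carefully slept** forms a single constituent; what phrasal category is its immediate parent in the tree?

CP

[S [NP [Det every] [N argument]] [VP [V followed] [CP [C that] [S [NP [Det some] [N diagram]] [VP [AdvP [Adv carefully]] [VP [V slept]]]]]]]
The span 'some diagram carefully slept' is the S node built by S → NP VP.
Its mother is the CP built by CP → C S.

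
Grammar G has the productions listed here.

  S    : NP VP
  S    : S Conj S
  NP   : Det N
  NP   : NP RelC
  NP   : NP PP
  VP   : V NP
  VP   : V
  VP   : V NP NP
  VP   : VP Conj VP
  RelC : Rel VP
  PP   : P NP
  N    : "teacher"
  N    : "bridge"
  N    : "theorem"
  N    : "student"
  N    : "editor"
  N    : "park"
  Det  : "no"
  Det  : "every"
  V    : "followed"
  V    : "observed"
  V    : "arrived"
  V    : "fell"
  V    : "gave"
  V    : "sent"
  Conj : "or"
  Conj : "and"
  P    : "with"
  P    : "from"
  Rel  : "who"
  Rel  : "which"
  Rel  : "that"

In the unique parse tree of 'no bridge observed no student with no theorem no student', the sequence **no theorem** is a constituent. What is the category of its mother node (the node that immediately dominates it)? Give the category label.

S
  NP
    Det: no
    N: bridge
  VP
    V: observed
    NP
      NP
        Det: no
        N: student
      PP
        P: with
        NP
          Det: no
          N: theorem
    NP
      Det: no
      N: student
The span 'no theorem' is the NP node built by NP → Det N.
Its mother is the PP built by PP → P NP.

PP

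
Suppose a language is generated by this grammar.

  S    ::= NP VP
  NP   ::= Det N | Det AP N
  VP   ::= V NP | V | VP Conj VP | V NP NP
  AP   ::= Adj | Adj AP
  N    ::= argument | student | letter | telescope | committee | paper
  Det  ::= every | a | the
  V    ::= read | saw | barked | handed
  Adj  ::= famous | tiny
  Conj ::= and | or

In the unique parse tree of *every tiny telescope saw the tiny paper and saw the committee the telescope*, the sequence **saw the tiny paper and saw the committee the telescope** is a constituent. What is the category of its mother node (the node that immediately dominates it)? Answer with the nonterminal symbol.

[S [NP [Det every] [AP [Adj tiny]] [N telescope]] [VP [VP [V saw] [NP [Det the] [AP [Adj tiny]] [N paper]]] [Conj and] [VP [V saw] [NP [Det the] [N committee]] [NP [Det the] [N telescope]]]]]
The span 'saw the tiny paper and saw the committee the telescope' is the VP node built by VP → VP Conj VP.
Its mother is the S built by S → NP VP.

S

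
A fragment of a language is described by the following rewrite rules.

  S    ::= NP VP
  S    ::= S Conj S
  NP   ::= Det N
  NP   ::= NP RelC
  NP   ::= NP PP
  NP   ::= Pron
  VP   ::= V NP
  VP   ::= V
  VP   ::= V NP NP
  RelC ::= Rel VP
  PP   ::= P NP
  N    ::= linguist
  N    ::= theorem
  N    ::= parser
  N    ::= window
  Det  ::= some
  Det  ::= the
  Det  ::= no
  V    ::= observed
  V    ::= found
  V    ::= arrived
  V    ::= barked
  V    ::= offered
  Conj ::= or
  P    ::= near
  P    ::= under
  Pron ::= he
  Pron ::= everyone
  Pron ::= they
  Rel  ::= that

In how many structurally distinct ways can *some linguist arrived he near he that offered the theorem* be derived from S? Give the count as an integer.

Two of the 4 distinct bracketings:
[S [NP [Det some] [N linguist]] [VP [V arrived] [NP [NP [NP [Pron he]] [PP [P near] [NP [Pron he]]]] [RelC [Rel that] [VP [V offered] [NP [Det the] [N theorem]]]]]]]
[S [NP [Det some] [N linguist]] [VP [V arrived] [NP [NP [Pron he]] [PP [P near] [NP [NP [Pron he]] [RelC [Rel that] [VP [V offered] [NP [Det the] [N theorem]]]]]]]]]
The trees differ in how a recursive rule is bracketed over the same span.

4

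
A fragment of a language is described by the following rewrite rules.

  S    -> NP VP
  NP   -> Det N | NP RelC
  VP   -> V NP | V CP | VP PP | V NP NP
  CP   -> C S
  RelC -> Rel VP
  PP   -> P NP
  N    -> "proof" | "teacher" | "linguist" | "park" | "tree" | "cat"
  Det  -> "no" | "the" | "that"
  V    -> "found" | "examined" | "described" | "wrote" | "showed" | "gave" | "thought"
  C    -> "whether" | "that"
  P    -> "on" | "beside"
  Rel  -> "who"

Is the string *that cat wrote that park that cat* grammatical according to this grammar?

Grammatical

[S [NP [Det that] [N cat]] [VP [V wrote] [NP [Det that] [N park]] [NP [Det that] [N cat]]]]
Each bracket corresponds to one application of a listed rule, so the string is derivable from S.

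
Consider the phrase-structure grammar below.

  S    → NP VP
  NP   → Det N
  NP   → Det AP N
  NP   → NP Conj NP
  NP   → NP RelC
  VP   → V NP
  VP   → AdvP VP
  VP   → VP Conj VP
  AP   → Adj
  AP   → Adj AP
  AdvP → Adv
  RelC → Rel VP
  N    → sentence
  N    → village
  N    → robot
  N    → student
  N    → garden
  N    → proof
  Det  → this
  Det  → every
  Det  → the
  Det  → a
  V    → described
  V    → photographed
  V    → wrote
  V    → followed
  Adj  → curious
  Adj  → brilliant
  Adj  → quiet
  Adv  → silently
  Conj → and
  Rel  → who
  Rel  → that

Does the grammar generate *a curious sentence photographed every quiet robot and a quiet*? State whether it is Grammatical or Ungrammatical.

For S → NP VP, the only prefix that parses as NP is 'a curious sentence', but the remainder 'photographed every quiet robot and a quiet' is not a VP under these rules.

Ungrammatical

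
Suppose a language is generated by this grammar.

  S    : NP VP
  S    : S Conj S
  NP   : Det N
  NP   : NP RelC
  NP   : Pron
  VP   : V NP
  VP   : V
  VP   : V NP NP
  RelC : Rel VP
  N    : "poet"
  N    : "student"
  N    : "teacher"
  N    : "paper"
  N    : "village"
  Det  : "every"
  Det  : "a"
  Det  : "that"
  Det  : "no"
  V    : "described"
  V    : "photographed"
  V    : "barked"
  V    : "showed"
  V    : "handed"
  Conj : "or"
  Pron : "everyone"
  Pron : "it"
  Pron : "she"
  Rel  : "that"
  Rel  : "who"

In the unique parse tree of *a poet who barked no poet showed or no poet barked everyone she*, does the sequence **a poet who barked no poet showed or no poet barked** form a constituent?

[S [S [NP [NP [Det a] [N poet]] [RelC [Rel who] [VP [V barked] [NP [Det no] [N poet]]]]] [VP [V showed]]] [Conj or] [S [NP [Det no] [N poet]] [VP [V barked] [NP [Pron everyone]] [NP [Pron she]]]]]
The smallest constituent containing 'a poet who barked no poet showed or no poet barked' is the S spanning 'a poet who barked no poet showed or no poet barked everyone she'; no single node in the tree dominates exactly the given words.

No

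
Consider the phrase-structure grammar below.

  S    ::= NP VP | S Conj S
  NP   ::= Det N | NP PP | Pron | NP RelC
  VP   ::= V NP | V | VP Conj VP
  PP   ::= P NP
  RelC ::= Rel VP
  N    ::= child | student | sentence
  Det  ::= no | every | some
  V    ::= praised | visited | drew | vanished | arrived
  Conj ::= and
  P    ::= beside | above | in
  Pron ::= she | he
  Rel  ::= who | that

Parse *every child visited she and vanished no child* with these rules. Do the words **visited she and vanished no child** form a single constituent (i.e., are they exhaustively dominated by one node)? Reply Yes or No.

[S [NP [Det every] [N child]] [VP [VP [V visited] [NP [Pron she]]] [Conj and] [VP [V vanished] [NP [Det no] [N child]]]]]
The words 'visited she and vanished no child' are exhaustively dominated by a single VP node (built by VP → VP Conj VP), so they form a constituent.

Yes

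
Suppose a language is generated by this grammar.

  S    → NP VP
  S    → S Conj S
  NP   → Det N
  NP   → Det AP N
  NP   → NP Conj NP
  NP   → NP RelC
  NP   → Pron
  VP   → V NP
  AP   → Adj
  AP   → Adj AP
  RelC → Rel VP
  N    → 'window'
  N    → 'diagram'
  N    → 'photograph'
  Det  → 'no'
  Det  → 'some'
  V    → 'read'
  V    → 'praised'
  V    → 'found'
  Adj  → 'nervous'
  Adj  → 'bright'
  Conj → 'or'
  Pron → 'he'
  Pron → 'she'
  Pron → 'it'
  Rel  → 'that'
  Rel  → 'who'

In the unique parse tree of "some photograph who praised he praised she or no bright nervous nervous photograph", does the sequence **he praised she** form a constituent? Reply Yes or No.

[S [NP [NP [Det some] [N photograph]] [RelC [Rel who] [VP [V praised] [NP [Pron he]]]]] [VP [V praised] [NP [NP [Pron she]] [Conj or] [NP [Det no] [AP [Adj bright] [AP [Adj nervous] [AP [Adj nervous]]]] [N photograph]]]]]
The smallest constituent containing 'he praised she' is the S spanning 'some photograph who praised he praised she or no bright nervous nervous photograph'; no single node in the tree dominates exactly the given words.

No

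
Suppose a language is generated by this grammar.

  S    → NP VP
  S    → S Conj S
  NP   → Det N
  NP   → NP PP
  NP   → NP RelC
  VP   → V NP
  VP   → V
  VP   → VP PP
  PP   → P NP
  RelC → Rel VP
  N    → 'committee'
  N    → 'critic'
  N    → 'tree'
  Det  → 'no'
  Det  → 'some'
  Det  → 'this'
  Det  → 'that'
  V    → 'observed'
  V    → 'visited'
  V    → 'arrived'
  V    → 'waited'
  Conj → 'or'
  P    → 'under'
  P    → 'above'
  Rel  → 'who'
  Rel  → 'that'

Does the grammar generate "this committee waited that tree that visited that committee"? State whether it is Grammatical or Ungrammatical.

Grammatical

S
  NP
    Det: this
    N: committee
  VP
    V: waited
    NP
      NP
        Det: that
        N: tree
      RelC
        Rel: that
        VP
          V: visited
          NP
            Det: that
            N: committee
Every word is introduced by a lexical rule and the phrasal rules combine the resulting categories into a single S.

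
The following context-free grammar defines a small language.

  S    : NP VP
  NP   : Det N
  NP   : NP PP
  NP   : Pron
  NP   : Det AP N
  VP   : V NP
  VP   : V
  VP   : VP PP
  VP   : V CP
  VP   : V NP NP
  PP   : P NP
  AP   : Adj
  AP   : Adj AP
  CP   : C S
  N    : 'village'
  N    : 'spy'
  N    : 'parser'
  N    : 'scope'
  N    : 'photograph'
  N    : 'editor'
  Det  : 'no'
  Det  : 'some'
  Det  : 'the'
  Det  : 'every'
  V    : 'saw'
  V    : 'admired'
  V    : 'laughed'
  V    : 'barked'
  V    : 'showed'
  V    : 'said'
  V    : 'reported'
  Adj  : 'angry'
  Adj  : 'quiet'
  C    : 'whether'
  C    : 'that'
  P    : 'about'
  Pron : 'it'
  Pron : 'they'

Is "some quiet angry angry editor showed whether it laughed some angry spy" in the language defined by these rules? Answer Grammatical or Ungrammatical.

S
  NP
    Det: some
    AP
      Adj: quiet
      AP
        Adj: angry
        AP
          Adj: angry
    N: editor
  VP
    V: showed
    CP
      C: whether
      S
        NP
          Pron: it
        VP
          V: laughed
          NP
            Det: some
            AP
              Adj: angry
            N: spy
Each bracket corresponds to one application of a listed rule, so the string is derivable from S.

Grammatical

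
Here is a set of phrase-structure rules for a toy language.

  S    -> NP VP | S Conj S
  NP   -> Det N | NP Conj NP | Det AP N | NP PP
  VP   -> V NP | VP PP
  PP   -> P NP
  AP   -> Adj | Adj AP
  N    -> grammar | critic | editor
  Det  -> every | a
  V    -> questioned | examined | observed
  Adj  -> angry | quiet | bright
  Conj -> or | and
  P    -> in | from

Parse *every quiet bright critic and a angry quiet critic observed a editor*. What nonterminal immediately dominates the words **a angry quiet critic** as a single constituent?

NP

S
  NP
    NP
      Det: every
      AP
        Adj: quiet
        AP
          Adj: bright
      N: critic
    Conj: and
    NP
      Det: a
      AP
        Adj: angry
        AP
          Adj: quiet
      N: critic
  VP
    V: observed
    NP
      Det: a
      N: editor
The span 'a angry quiet critic' is the NP node built by NP → Det AP N.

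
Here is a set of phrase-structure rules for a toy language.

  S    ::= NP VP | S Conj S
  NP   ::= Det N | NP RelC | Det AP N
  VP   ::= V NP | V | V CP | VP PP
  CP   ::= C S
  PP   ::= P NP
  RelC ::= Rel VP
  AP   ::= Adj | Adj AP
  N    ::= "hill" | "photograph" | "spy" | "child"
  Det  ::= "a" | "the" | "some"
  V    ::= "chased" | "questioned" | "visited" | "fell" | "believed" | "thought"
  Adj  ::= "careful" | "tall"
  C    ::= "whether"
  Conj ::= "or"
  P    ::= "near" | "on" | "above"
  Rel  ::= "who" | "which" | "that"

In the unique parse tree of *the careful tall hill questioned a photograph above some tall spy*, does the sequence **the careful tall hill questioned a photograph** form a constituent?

[S [NP [Det the] [AP [Adj careful] [AP [Adj tall]]] [N hill]] [VP [VP [V questioned] [NP [Det a] [N photograph]]] [PP [P above] [NP [Det some] [AP [Adj tall]] [N spy]]]]]
The smallest constituent containing 'the careful tall hill questioned a photograph' is the S spanning 'the careful tall hill questioned a photograph above some tall spy'; no single node in the tree dominates exactly the given words.

No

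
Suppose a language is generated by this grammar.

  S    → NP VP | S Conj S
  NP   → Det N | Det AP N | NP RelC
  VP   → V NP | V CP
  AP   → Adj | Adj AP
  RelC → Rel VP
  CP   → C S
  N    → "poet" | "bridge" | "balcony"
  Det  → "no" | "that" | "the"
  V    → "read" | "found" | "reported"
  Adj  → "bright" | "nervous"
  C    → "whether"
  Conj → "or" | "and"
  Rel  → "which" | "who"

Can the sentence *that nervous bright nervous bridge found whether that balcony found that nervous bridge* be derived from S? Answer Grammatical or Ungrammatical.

S
  NP
    Det: that
    AP
      Adj: nervous
      AP
        Adj: bright
        AP
          Adj: nervous
    N: bridge
  VP
    V: found
    CP
      C: whether
      S
        NP
          Det: that
          N: balcony
        VP
          V: found
          NP
            Det: that
            AP
              Adj: nervous
            N: bridge
Each bracket corresponds to one application of a listed rule, so the string is derivable from S.

Grammatical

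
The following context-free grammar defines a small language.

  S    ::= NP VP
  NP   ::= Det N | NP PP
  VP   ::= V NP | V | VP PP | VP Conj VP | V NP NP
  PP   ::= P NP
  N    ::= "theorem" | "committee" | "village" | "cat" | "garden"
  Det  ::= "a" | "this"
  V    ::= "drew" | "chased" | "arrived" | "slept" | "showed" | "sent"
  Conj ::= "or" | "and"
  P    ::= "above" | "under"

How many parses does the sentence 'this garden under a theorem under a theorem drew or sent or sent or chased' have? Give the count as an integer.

10

Two of the 10 distinct bracketings:
[S [NP [NP [Det this] [N garden]] [PP [P under] [NP [NP [Det a] [N theorem]] [PP [P under] [NP [Det a] [N theorem]]]]]] [VP [VP [V drew]] [Conj or] [VP [VP [V sent]] [Conj or] [VP [VP [V sent]] [Conj or] [VP [V chased]]]]]]
[S [NP [NP [Det this] [N garden]] [PP [P under] [NP [NP [Det a] [N theorem]] [PP [P under] [NP [Det a] [N theorem]]]]]] [VP [VP [V drew]] [Conj or] [VP [VP [VP [V sent]] [Conj or] [VP [V sent]]] [Conj or] [VP [V chased]]]]]
The trees differ in how a recursive rule is bracketed over the same span.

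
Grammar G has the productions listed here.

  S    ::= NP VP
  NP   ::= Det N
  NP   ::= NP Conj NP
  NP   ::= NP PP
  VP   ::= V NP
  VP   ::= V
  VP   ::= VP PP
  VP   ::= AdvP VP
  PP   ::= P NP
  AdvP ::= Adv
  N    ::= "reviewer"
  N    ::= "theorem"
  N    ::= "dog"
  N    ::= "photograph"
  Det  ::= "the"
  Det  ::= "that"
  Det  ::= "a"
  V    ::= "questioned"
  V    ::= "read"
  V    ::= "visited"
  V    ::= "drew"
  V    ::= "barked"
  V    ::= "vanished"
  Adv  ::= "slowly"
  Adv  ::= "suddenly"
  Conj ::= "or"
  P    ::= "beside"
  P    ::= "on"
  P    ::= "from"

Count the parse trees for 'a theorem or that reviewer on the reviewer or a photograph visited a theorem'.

Two of the 5 distinct bracketings:
[S [NP [NP [Det a] [N theorem]] [Conj or] [NP [NP [NP [Det that] [N reviewer]] [PP [P on] [NP [Det the] [N reviewer]]]] [Conj or] [NP [Det a] [N photograph]]]] [VP [V visited] [NP [Det a] [N theorem]]]]
[S [NP [NP [Det a] [N theorem]] [Conj or] [NP [NP [Det that] [N reviewer]] [PP [P on] [NP [NP [Det the] [N reviewer]] [Conj or] [NP [Det a] [N photograph]]]]]] [VP [V visited] [NP [Det a] [N theorem]]]]
The trees differ in how a recursive rule is bracketed over the same span.

5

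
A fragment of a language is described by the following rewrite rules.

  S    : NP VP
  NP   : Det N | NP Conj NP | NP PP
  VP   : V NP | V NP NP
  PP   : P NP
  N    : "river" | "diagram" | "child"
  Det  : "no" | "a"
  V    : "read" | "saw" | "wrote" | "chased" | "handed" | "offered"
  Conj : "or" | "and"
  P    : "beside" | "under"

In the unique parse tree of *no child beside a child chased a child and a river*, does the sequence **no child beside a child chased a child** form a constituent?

No

[S [NP [NP [Det no] [N child]] [PP [P beside] [NP [Det a] [N child]]]] [VP [V chased] [NP [NP [Det a] [N child]] [Conj and] [NP [Det a] [N river]]]]]
The smallest constituent containing 'no child beside a child chased a child' is the S spanning 'no child beside a child chased a child and a river'; no single node in the tree dominates exactly the given words.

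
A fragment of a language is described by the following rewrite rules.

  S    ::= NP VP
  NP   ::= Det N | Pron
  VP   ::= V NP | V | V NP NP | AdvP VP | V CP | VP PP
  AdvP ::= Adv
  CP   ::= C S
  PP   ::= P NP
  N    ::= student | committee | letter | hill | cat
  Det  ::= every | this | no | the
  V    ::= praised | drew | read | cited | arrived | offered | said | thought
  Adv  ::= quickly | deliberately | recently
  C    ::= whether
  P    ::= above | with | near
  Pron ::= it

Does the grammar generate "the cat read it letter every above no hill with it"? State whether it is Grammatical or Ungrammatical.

A Pron word can never sit immediately before an N word in any string this grammar generates, so the substring 'it letter' rules out a derivation.

Ungrammatical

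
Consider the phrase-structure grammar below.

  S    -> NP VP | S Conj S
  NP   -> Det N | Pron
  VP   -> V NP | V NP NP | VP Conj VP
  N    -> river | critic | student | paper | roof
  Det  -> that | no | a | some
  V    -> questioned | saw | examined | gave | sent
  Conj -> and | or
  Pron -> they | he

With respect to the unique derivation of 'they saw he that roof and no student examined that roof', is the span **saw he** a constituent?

[S [S [NP [Pron they]] [VP [V saw] [NP [Pron he]] [NP [Det that] [N roof]]]] [Conj and] [S [NP [Det no] [N student]] [VP [V examined] [NP [Det that] [N roof]]]]]
The smallest constituent containing 'saw he' is the VP spanning 'saw he that roof'; no single node in the tree dominates exactly the given words.

No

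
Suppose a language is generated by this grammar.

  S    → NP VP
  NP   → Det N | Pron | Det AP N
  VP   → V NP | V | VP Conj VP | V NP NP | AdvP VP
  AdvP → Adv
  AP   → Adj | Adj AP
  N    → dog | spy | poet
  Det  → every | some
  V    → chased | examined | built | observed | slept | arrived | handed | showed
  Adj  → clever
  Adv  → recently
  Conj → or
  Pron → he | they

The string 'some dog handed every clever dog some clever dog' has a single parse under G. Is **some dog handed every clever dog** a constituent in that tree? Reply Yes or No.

No

[S [NP [Det some] [N dog]] [VP [V handed] [NP [Det every] [AP [Adj clever]] [N dog]] [NP [Det some] [AP [Adj clever]] [N dog]]]]
The smallest constituent containing 'some dog handed every clever dog' is the S spanning 'some dog handed every clever dog some clever dog'; no single node in the tree dominates exactly the given words.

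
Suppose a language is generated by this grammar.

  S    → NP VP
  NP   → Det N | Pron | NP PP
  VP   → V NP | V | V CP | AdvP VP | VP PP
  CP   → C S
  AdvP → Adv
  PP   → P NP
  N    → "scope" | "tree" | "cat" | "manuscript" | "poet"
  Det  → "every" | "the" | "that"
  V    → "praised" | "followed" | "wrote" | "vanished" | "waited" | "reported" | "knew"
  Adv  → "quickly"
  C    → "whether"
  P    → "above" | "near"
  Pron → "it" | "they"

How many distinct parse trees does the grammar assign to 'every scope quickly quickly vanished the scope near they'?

Two of the 4 distinct bracketings:
[S [NP [Det every] [N scope]] [VP [AdvP [Adv quickly]] [VP [AdvP [Adv quickly]] [VP [V vanished] [NP [NP [Det the] [N scope]] [PP [P near] [NP [Pron they]]]]]]]]
[S [NP [Det every] [N scope]] [VP [AdvP [Adv quickly]] [VP [AdvP [Adv quickly]] [VP [VP [V vanished] [NP [Det the] [N scope]]] [PP [P near] [NP [Pron they]]]]]]]
The difference turns on whether NP → NP PP is used at the relevant span, versus an alternative expansion of NP.

4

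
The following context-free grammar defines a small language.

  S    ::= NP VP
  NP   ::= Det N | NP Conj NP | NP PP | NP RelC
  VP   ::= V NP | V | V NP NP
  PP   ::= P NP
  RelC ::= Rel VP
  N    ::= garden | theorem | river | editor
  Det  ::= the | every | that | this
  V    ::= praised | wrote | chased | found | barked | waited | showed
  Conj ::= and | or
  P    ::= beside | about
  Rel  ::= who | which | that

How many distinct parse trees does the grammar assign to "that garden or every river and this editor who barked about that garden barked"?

Two of the 9 distinct bracketings:
[S [NP [NP [Det that] [N garden]] [Conj or] [NP [NP [Det every] [N river]] [Conj and] [NP [NP [NP [Det this] [N editor]] [RelC [Rel who] [VP [V barked]]]] [PP [P about] [NP [Det that] [N garden]]]]]] [VP [V barked]]]
[S [NP [NP [Det that] [N garden]] [Conj or] [NP [NP [NP [Det every] [N river]] [Conj and] [NP [NP [Det this] [N editor]] [RelC [Rel who] [VP [V barked]]]]] [PP [P about] [NP [Det that] [N garden]]]]] [VP [V barked]]]
The trees differ in how a recursive rule is bracketed over the same span.

9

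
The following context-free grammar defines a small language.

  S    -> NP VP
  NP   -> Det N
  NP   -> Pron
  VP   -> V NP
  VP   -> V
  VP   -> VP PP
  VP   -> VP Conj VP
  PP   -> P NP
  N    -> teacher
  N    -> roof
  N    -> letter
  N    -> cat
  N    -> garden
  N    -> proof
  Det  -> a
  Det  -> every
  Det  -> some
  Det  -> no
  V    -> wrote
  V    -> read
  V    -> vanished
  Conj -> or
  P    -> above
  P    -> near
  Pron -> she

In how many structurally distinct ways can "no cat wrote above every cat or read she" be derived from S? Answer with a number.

[S [NP [Det no] [N cat]] [VP [VP [VP [V wrote]] [PP [P above] [NP [Det every] [N cat]]]] [Conj or] [VP [V read] [NP [Pron she]]]]]
No rule offers an alternative attachment or grouping for any span, so this is the only derivation.

1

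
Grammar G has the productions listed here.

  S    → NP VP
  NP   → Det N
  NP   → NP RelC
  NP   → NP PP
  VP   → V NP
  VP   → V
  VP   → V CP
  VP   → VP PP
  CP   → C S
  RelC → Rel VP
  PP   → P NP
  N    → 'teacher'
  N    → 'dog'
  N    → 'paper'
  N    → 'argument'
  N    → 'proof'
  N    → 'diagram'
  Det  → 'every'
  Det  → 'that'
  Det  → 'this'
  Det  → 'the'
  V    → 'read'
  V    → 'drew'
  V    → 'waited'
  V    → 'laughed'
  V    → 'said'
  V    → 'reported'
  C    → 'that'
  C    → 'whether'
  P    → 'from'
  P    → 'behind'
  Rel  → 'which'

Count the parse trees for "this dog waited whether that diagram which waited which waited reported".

1

[S [NP [Det this] [N dog]] [VP [V waited] [CP [C whether] [S [NP [NP [NP [Det that] [N diagram]] [RelC [Rel which] [VP [V waited]]]] [RelC [Rel which] [VP [V waited]]]] [VP [V reported]]]]]]
No rule offers an alternative attachment or grouping for any span, so this is the only derivation.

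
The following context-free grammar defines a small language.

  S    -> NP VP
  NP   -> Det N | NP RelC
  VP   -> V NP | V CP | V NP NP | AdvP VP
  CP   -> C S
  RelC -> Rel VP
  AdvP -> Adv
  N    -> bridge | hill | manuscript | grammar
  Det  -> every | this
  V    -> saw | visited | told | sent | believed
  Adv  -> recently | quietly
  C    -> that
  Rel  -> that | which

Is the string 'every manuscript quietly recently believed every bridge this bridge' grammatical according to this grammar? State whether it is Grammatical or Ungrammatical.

S
  NP
    Det: every
    N: manuscript
  VP
    AdvP
      Adv: quietly
    VP
      AdvP
        Adv: recently
      VP
        V: believed
        NP
          Det: every
          N: bridge
        NP
          Det: this
          N: bridge
The bracketing above is licensed at every node by one of the given productions, with S at the root.

Grammatical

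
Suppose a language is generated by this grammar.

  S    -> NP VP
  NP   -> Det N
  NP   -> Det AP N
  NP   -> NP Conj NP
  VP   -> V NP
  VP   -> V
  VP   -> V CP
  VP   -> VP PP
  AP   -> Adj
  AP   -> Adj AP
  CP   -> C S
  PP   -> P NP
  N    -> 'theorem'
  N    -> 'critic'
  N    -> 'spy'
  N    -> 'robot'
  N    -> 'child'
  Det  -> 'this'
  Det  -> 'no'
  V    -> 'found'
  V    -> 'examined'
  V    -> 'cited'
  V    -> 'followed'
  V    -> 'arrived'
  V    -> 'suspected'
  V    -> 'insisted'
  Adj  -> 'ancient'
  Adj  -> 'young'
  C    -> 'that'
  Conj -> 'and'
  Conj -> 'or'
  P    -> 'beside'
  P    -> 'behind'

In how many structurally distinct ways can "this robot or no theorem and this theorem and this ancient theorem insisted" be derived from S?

5

Two of the 5 distinct bracketings:
[S [NP [NP [Det this] [N robot]] [Conj or] [NP [NP [Det no] [N theorem]] [Conj and] [NP [NP [Det this] [N theorem]] [Conj and] [NP [Det this] [AP [Adj ancient]] [N theorem]]]]] [VP [V insisted]]]
[S [NP [NP [Det this] [N robot]] [Conj or] [NP [NP [NP [Det no] [N theorem]] [Conj and] [NP [Det this] [N theorem]]] [Conj and] [NP [Det this] [AP [Adj ancient]] [N theorem]]]] [VP [V insisted]]]
The trees differ in how a recursive rule is bracketed over the same span.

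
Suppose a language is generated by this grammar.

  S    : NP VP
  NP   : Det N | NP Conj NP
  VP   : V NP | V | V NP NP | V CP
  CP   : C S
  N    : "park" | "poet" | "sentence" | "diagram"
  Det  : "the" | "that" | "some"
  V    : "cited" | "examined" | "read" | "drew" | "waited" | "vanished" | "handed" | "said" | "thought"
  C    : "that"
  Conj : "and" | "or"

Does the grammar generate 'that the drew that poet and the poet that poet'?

A Det word can never sit immediately before a V word in any string this grammar generates, so the substring 'the drew' rules out a derivation.

Ungrammatical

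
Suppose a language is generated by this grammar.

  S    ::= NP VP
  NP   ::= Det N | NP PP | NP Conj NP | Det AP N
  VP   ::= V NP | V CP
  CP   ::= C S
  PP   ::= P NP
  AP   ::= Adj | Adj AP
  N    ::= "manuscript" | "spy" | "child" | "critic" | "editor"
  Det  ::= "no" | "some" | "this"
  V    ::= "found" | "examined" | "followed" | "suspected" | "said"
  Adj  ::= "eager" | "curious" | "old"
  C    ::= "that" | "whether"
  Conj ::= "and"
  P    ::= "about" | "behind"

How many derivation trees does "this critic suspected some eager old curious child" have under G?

1

[S [NP [Det this] [N critic]] [VP [V suspected] [NP [Det some] [AP [Adj eager] [AP [Adj old] [AP [Adj curious]]]] [N child]]]]
No rule offers an alternative attachment or grouping for any span, so this is the only derivation.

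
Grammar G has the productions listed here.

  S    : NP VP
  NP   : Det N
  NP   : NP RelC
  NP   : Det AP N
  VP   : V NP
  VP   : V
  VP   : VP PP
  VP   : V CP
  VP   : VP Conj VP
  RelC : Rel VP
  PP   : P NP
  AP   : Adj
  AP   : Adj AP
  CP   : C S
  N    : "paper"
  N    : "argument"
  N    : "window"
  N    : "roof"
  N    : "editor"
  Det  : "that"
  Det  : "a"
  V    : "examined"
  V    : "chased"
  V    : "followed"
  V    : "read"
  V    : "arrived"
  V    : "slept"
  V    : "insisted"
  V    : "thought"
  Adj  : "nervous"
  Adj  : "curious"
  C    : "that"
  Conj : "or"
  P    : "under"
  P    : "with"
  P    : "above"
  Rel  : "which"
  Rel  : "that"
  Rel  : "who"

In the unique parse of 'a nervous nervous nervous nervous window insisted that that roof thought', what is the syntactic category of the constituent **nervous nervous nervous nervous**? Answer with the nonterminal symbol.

AP

[S [NP [Det a] [AP [Adj nervous] [AP [Adj nervous] [AP [Adj nervous] [AP [Adj nervous]]]]] [N window]] [VP [V insisted] [CP [C that] [S [NP [Det that] [N roof]] [VP [V thought]]]]]]
The span 'nervous nervous nervous nervous' is the AP node built by AP → Adj AP.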